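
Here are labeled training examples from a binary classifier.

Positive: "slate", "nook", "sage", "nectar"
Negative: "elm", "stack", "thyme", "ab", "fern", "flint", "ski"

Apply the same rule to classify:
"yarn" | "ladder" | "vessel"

Rule: has ≥ 2 vowels. This holds for each 'Positive' example and fails for each 'Negative' one.
"yarn" — 1 vowel, hence Negative.
"ladder" — 2 vowels, hence Positive.
"vessel" — 2 vowels, hence Positive.

Negative, Positive, Positive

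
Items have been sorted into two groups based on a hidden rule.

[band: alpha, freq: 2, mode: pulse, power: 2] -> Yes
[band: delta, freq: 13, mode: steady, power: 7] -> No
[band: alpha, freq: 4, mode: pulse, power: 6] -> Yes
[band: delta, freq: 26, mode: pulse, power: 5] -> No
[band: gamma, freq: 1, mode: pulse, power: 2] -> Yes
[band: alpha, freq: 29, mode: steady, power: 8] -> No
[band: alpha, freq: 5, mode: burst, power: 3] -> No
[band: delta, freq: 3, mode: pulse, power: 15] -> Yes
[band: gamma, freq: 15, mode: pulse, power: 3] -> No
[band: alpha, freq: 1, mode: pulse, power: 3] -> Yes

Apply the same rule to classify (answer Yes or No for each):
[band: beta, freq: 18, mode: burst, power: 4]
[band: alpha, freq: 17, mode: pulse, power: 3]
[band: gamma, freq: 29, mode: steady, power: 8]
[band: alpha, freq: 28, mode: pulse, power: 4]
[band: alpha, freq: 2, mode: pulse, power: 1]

No, No, No, No, Yes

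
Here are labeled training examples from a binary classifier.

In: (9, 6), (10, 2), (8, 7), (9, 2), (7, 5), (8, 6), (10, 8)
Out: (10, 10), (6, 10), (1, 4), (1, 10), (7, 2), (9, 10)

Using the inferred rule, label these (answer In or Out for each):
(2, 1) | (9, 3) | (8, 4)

Out, In, In

The distinguishing property — first > second AND sum ≥ 11 — holds for all the 'In' cases and none of the 'Out' cases.
(2, 1): 2 > 1, 2+1 = 3 — lacks this property, so Out. (9, 3): 9 > 3, 9+3 = 12 — has this property, so In. (8, 4): 8 > 4, 8+4 = 12 — has this property, so In.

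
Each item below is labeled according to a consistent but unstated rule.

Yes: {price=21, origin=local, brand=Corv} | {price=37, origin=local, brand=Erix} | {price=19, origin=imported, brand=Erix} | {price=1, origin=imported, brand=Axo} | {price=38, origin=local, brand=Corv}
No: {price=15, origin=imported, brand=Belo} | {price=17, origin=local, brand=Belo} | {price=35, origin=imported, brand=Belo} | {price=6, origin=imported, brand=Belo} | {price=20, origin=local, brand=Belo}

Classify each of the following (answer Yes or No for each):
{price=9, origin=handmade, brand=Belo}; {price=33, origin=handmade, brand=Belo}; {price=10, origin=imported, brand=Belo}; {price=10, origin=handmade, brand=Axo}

A rule that fits every label: brand is not Belo — true of each 'Yes' example, false of each 'No' one.
{price=9, origin=handmade, brand=Belo} — brand is Belo, hence No.
{price=33, origin=handmade, brand=Belo} — brand is Belo, hence No.
{price=10, origin=imported, brand=Belo} — brand is Belo, hence No.
{price=10, origin=handmade, brand=Axo} — brand is Axo, hence Yes.

No, No, No, Yes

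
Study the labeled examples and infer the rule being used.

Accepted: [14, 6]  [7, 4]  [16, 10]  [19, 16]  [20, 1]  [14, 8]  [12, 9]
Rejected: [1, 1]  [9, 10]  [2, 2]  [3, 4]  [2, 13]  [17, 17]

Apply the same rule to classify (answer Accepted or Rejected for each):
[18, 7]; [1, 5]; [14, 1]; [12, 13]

Checking candidate rules against both groups, what survives is: first > second.

Accepted, Rejected, Accepted, Rejected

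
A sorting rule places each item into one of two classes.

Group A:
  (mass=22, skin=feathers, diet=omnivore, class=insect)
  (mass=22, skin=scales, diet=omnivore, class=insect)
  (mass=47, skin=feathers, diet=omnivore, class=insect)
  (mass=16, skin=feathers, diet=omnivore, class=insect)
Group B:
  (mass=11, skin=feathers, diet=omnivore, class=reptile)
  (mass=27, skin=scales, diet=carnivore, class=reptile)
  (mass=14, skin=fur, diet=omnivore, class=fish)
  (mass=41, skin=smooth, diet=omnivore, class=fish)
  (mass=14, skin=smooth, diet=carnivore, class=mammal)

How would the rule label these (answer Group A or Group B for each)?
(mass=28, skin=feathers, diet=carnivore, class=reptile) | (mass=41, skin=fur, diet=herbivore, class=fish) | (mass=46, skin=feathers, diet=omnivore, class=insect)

Looking at the examples, the only property every 'Group A' case has and every 'Group B' case lacks is: class is insect.
(mass=28, skin=feathers, diet=carnivore, class=reptile): class is reptile, does not fit → Group B.
(mass=41, skin=fur, diet=herbivore, class=fish): class is fish, does not fit → Group B.
(mass=46, skin=feathers, diet=omnivore, class=insect): class is insect, matches → Group A.

Group B, Group B, Group A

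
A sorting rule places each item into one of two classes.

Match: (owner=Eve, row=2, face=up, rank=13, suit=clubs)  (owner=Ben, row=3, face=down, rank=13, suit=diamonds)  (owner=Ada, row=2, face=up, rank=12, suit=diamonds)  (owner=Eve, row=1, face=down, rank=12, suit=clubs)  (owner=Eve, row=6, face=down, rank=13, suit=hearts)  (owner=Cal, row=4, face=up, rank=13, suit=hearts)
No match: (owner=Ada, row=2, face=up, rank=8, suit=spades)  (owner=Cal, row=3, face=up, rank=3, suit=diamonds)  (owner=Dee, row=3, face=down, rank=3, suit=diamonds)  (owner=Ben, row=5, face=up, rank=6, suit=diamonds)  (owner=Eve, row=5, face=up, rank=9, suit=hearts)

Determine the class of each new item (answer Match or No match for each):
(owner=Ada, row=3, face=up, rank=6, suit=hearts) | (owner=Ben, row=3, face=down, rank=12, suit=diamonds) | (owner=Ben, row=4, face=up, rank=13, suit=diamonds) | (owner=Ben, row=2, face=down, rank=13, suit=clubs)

No match, Match, Match, Match

The common property of the 'Match' items is: rank ≥ 12. No 'No match' item has it.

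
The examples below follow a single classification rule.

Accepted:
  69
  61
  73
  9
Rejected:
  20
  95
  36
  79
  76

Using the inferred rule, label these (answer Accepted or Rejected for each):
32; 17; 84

Looking at the examples, the only property every 'Accepted' case has and every 'Rejected' case lacks is: ≡ 1 (mod 4).

Rejected, Accepted, Rejected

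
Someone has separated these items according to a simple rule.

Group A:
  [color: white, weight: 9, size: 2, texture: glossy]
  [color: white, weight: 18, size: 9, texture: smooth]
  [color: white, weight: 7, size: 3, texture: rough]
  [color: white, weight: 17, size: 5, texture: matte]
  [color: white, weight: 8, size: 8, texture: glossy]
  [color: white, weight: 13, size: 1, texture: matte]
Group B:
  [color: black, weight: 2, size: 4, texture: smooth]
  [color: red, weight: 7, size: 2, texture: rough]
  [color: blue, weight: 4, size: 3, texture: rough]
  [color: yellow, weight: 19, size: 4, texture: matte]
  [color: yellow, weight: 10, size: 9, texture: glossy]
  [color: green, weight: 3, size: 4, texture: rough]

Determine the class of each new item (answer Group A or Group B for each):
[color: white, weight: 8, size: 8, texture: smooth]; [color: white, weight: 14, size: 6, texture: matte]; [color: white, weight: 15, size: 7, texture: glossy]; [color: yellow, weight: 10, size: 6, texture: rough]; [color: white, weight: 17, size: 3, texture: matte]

Group A, Group A, Group A, Group B, Group A

The common property of the 'Group A' items is: color is white. No 'Group B' item has it.
[color: white, weight: 8, size: 8, texture: smooth]: color is white, has this property → Group A.
[color: white, weight: 14, size: 6, texture: matte]: color is white, has this property → Group A.
[color: white, weight: 15, size: 7, texture: glossy]: color is white, has this property → Group A.
[color: yellow, weight: 10, size: 6, texture: rough]: color is yellow, doesn't qualify → Group B.
[color: white, weight: 17, size: 3, texture: matte]: color is white, has this property → Group A.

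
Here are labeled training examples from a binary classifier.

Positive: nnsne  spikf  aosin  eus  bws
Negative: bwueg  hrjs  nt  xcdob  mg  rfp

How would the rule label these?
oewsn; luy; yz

Positive, Negative, Negative

The pattern is that an item is 'Positive' exactly when: odd length AND contains 's'.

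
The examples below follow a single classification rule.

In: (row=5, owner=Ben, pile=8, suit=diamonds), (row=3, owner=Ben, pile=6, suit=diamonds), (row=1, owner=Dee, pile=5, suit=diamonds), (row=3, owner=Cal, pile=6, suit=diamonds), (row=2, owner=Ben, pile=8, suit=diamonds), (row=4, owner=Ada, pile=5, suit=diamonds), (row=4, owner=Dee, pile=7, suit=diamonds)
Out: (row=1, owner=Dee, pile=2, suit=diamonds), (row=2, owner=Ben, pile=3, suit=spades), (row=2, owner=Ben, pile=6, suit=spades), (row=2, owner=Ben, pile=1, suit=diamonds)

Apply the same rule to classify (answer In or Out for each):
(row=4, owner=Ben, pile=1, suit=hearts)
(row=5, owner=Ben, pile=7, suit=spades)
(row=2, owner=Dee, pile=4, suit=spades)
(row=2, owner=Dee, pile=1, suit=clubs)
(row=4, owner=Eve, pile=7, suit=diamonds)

Out, Out, Out, Out, In

The pattern is that an item is 'In' exactly when: suit is diamonds AND pile ≥ 3.
Out: (row=4, owner=Ben, pile=1, suit=hearts), since suit is hearts, pile = 1. Out: (row=5, owner=Ben, pile=7, suit=spades), since suit is spades, pile = 7. Out: (row=2, owner=Dee, pile=4, suit=spades), since suit is spades, pile = 4. Out: (row=2, owner=Dee, pile=1, suit=clubs), since suit is clubs, pile = 1. In: (row=4, owner=Eve, pile=7, suit=diamonds), since suit is diamonds, pile = 7.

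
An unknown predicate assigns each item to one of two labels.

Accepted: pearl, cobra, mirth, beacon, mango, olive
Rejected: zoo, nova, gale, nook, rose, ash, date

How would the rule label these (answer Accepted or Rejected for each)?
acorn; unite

Accepted, Accepted

The common property of the 'Accepted' items is: length ≥ 5. No 'Rejected' item has it.
acorn: Accepted (length 5).
unite: Accepted (length 5).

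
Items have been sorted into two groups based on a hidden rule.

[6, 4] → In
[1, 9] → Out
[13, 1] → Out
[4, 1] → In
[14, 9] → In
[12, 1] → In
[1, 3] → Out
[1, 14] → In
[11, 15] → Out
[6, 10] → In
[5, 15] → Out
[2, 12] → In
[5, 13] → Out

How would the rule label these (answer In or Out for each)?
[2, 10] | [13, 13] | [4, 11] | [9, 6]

In, Out, In, In

The simplest hypothesis consistent with all the labels is: product is even.
[2, 10]: In (2·10 = 20). [13, 13]: Out (13·13 = 169). [4, 11]: In (4·11 = 44). [9, 6]: In (9·6 = 54).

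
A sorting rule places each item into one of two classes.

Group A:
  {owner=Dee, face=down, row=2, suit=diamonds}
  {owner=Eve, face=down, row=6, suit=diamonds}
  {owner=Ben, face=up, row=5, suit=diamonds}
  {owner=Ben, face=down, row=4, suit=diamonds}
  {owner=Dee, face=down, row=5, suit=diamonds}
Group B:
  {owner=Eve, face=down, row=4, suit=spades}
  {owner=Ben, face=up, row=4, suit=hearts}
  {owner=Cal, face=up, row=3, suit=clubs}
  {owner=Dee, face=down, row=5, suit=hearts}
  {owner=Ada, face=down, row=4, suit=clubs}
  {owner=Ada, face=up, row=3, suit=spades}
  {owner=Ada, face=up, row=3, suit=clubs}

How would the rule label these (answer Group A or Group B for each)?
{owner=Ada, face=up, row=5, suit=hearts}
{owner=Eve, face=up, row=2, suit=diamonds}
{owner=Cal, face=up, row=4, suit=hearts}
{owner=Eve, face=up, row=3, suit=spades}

Group B, Group A, Group B, Group B

The distinguishing property — suit is diamonds — holds for all the 'Group A' cases and none of the 'Group B' cases.
{owner=Ada, face=up, row=5, suit=hearts}: Group B (suit is hearts). {owner=Eve, face=up, row=2, suit=diamonds}: Group A (suit is diamonds). {owner=Cal, face=up, row=4, suit=hearts}: Group B (suit is hearts). {owner=Eve, face=up, row=3, suit=spades}: Group B (suit is spades).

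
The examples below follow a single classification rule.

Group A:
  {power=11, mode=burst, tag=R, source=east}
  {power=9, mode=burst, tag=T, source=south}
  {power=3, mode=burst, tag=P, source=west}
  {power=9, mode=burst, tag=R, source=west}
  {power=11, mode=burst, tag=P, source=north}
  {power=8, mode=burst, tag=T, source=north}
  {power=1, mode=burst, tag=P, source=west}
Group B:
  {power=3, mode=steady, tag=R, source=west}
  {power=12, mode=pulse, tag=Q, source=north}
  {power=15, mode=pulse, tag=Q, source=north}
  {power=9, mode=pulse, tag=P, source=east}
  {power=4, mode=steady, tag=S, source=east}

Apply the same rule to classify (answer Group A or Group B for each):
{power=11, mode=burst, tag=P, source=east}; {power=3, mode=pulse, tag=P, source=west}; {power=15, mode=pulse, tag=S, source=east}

Group A, Group B, Group B

A rule that fits every label: mode is burst — true of each 'Group A' example, false of each 'Group B' one.
{power=11, mode=burst, tag=P, source=east} → mode is burst → Group A. {power=3, mode=pulse, tag=P, source=west} → mode is pulse → Group B. {power=15, mode=pulse, tag=S, source=east} → mode is pulse → Group B.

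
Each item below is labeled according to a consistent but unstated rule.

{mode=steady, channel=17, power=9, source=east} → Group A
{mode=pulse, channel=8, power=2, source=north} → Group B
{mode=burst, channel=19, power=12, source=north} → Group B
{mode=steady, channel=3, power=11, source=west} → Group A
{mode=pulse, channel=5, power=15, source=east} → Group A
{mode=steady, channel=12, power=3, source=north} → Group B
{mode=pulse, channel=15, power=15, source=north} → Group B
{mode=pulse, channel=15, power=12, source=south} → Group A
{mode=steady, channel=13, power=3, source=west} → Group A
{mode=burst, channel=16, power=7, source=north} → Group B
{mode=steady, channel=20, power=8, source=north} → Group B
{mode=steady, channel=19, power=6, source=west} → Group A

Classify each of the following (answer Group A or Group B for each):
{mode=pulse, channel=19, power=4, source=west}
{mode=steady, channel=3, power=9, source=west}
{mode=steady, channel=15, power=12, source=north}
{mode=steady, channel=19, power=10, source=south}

A rule that fits every label: source is not north — true of each 'Group A' example, false of each 'Group B' one.
Group A: {mode=pulse, channel=19, power=4, source=west}, since source is west.
Group A: {mode=steady, channel=3, power=9, source=west}, since source is west.
Group B: {mode=steady, channel=15, power=12, source=north}, since source is north.
Group A: {mode=steady, channel=19, power=10, source=south}, since source is south.

Group A, Group A, Group B, Group A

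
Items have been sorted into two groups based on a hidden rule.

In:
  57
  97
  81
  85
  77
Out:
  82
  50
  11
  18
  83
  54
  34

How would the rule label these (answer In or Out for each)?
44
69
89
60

Out, In, In, Out

The simplest hypothesis consistent with all the labels is: ≡ 1 (mod 4).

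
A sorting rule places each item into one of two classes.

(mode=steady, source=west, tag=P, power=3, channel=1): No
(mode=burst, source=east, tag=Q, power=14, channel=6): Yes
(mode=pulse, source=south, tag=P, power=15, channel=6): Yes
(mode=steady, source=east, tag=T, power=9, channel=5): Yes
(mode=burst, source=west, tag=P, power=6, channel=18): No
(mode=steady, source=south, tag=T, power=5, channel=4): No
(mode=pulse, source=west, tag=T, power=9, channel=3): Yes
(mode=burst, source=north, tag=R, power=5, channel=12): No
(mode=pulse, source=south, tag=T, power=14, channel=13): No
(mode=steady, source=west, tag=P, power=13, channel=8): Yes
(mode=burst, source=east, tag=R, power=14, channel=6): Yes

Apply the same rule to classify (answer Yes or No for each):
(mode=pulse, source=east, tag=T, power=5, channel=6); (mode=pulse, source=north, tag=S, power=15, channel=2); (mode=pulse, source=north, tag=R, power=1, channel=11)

No, Yes, No

A rule that fits every label: power ≥ 6 AND channel ≤ 8 — true of each 'Yes' example, false of each 'No' one.
(mode=pulse, source=east, tag=T, power=5, channel=6): power = 5, channel = 6, fails the rule → No. (mode=pulse, source=north, tag=S, power=15, channel=2): power = 15, channel = 2, qualifies → Yes. (mode=pulse, source=north, tag=R, power=1, channel=11): power = 1, channel = 11, fails the rule → No.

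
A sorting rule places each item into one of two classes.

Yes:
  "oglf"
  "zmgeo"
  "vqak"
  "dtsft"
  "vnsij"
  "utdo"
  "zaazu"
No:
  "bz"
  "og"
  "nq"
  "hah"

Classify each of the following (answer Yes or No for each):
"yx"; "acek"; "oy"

No, Yes, No

Every 'Yes' example satisfies: length ≥ 4. None of the 'No' examples do.
"yx": No (length 2). "acek": Yes (length 4). "oy": No (length 2).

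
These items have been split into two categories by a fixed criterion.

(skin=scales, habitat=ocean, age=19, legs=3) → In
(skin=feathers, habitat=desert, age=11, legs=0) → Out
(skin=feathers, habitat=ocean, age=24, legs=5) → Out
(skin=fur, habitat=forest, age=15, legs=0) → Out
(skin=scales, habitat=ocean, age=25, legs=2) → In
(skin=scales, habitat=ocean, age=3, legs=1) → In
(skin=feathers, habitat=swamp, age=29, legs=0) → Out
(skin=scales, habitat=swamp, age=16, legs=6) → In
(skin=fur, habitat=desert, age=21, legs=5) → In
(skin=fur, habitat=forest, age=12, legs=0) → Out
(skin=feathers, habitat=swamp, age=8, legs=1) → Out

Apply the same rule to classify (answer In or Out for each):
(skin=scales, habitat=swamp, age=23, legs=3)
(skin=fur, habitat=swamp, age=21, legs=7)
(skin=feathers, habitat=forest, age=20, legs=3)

In, In, Out

Rule: skin is scales OR age = 21. This holds for each 'In' example and fails for each 'Out' one.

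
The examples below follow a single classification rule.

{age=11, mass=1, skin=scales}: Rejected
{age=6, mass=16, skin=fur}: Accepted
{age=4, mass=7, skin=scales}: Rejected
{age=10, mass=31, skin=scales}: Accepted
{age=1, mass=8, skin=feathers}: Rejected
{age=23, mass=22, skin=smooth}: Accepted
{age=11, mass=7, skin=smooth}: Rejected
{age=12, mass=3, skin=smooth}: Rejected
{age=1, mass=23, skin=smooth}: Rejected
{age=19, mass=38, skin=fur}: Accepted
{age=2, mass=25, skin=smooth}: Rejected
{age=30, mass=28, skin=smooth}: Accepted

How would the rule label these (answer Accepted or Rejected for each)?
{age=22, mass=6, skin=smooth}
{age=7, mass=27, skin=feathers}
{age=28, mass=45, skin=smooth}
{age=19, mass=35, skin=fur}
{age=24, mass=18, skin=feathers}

Rejected, Accepted, Accepted, Accepted, Accepted

The distinguishing property — age ≥ 4 AND mass ≥ 8 — holds for all the 'Accepted' cases and none of the 'Rejected' cases.
{age=22, mass=6, skin=smooth}: Rejected (age = 22, mass = 6). {age=7, mass=27, skin=feathers}: Accepted (age = 7, mass = 27). {age=28, mass=45, skin=smooth}: Accepted (age = 28, mass = 45). {age=19, mass=35, skin=fur}: Accepted (age = 19, mass = 35). {age=24, mass=18, skin=feathers}: Accepted (age = 24, mass = 18).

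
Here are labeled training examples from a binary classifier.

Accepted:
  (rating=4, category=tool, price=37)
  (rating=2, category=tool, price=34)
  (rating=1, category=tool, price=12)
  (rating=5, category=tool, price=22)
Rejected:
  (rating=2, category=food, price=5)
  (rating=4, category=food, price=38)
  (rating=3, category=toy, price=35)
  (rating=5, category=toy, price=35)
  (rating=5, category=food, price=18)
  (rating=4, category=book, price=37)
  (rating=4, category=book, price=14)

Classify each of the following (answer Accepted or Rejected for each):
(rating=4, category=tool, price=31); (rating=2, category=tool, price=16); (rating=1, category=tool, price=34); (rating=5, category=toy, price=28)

Accepted, Accepted, Accepted, Rejected

A rule that fits every label: category is tool — true of each 'Accepted' example, false of each 'Rejected' one.
(rating=4, category=tool, price=31): category is tool — has this property, so Accepted. (rating=2, category=tool, price=16): category is tool — has this property, so Accepted. (rating=1, category=tool, price=34): category is tool — has this property, so Accepted. (rating=5, category=toy, price=28): category is toy — lacks this property, so Rejected.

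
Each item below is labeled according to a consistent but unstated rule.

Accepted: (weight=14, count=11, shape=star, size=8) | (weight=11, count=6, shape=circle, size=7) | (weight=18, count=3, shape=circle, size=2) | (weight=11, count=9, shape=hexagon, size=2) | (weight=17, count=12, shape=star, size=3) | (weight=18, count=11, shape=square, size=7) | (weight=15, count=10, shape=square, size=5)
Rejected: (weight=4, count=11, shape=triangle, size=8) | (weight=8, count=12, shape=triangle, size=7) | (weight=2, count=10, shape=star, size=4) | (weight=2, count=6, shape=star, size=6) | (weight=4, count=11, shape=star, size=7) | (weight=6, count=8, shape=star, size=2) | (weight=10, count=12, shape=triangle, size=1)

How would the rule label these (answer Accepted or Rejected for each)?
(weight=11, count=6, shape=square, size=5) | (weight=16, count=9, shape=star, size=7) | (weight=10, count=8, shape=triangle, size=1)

Accepted, Accepted, Rejected

The simplest hypothesis consistent with all the labels is: weight ≥ 11.
(weight=11, count=6, shape=square, size=5) — weight = 11, hence Accepted.
(weight=16, count=9, shape=star, size=7) — weight = 16, hence Accepted.
(weight=10, count=8, shape=triangle, size=1) — weight = 10, hence Rejected.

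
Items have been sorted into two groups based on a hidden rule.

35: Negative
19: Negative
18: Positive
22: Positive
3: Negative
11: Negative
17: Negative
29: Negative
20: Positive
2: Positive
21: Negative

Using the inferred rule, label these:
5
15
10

'Positive' ⟺ even.

Negative, Negative, Positive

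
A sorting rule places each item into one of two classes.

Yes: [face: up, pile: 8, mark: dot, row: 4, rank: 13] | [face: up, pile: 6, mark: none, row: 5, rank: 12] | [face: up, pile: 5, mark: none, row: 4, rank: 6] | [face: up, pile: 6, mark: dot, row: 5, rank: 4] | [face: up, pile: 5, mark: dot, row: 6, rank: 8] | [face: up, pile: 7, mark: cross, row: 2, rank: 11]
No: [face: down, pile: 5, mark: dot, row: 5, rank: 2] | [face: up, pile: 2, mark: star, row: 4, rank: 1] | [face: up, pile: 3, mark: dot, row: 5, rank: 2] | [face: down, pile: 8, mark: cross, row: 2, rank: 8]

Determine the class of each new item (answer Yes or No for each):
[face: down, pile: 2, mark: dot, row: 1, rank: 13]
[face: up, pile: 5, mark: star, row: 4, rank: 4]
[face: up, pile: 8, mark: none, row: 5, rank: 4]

No, Yes, Yes

The classifier is using: face is up AND pile ≥ 5.
[face: down, pile: 2, mark: dot, row: 1, rank: 13]: face is down, pile = 2, lacks this property → No. [face: up, pile: 5, mark: star, row: 4, rank: 4]: face is up, pile = 5, matches → Yes. [face: up, pile: 8, mark: none, row: 5, rank: 4]: face is up, pile = 8, matches → Yes.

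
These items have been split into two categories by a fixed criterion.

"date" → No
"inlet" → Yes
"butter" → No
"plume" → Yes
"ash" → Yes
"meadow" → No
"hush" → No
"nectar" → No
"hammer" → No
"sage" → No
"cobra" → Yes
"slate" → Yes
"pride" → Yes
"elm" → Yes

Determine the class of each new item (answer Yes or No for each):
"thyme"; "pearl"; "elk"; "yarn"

The rule appears to be: odd length.
Yes: "thyme", since length 5.
Yes: "pearl", since length 5.
Yes: "elk", since length 3.
No: "yarn", since length 4.

Yes, Yes, Yes, No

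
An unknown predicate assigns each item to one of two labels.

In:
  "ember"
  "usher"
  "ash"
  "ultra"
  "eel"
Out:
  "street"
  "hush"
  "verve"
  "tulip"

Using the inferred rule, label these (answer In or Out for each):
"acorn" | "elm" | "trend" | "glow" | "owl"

A rule that fits every label: starts with a vowel — true of each 'In' example, false of each 'Out' one.
"acorn": In (starts with 'a'). "elm": In (starts with 'e'). "trend": Out (starts with 't'). "glow": Out (starts with 'g'). "owl": In (starts with 'o').

In, In, Out, Out, In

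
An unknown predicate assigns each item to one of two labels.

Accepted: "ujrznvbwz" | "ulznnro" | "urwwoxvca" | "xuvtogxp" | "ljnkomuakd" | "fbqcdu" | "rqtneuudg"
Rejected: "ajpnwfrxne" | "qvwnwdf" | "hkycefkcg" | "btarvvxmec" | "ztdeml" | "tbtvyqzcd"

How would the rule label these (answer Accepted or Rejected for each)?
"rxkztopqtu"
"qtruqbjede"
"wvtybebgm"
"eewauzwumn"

Accepted, Accepted, Rejected, Accepted

The common property of the 'Accepted' items is: contains 'u'. No 'Rejected' item has it.
"rxkztopqtu": Accepted (has 'u'). "qtruqbjede": Accepted (has 'u'). "wvtybebgm": Rejected (no 'u'). "eewauzwumn": Accepted (has 'u').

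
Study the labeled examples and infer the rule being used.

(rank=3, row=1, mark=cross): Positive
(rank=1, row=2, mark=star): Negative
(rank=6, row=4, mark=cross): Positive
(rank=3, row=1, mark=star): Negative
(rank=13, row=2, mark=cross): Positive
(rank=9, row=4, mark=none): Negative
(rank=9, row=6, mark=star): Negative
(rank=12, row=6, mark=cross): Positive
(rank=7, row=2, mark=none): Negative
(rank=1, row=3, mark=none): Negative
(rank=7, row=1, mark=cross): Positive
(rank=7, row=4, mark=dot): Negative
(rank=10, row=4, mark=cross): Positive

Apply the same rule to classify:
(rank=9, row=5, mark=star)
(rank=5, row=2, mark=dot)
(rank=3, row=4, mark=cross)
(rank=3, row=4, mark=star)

Comparing the two groups points to one rule — mark is cross.
(rank=9, row=5, mark=star): mark is star, does not pass → Negative.
(rank=5, row=2, mark=dot): mark is dot, does not pass → Negative.
(rank=3, row=4, mark=cross): mark is cross, has this property → Positive.
(rank=3, row=4, mark=star): mark is star, does not pass → Negative.

Negative, Negative, Positive, Negative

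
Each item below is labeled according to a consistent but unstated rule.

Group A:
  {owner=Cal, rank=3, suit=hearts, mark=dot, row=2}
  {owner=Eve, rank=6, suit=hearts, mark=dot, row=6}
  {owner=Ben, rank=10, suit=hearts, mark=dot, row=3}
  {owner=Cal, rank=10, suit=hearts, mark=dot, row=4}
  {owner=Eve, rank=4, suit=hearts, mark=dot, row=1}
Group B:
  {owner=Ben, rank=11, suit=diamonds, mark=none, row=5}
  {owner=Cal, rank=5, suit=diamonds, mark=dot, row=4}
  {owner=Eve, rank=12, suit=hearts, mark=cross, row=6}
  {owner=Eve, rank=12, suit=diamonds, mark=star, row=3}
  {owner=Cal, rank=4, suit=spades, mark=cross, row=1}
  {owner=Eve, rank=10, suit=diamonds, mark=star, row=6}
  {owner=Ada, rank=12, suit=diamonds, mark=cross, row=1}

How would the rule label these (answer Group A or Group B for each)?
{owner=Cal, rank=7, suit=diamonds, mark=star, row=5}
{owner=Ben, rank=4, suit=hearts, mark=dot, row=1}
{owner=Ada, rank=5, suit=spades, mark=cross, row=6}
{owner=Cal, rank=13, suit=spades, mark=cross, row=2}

The pattern is that an item is 'Group A' exactly when: mark is dot AND suit is hearts.
{owner=Cal, rank=7, suit=diamonds, mark=star, row=5}: mark is star, suit is diamonds, fails this test → Group B.
{owner=Ben, rank=4, suit=hearts, mark=dot, row=1}: mark is dot, suit is hearts, meets the rule → Group A.
{owner=Ada, rank=5, suit=spades, mark=cross, row=6}: mark is cross, suit is spades, fails this test → Group B.
{owner=Cal, rank=13, suit=spades, mark=cross, row=2}: mark is cross, suit is spades, fails this test → Group B.

Group B, Group A, Group B, Group B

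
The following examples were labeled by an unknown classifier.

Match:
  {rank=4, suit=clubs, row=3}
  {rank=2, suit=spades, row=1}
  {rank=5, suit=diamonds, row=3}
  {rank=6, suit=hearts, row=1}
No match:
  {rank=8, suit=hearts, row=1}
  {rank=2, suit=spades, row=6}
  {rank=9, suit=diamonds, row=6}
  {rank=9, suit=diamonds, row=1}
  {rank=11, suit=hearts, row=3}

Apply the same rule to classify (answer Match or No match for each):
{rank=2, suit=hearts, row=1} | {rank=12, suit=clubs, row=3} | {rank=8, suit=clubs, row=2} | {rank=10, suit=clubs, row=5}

One predicate separates the groups cleanly: rank ≤ 6 AND row ≤ 3.

Match, No match, No match, No match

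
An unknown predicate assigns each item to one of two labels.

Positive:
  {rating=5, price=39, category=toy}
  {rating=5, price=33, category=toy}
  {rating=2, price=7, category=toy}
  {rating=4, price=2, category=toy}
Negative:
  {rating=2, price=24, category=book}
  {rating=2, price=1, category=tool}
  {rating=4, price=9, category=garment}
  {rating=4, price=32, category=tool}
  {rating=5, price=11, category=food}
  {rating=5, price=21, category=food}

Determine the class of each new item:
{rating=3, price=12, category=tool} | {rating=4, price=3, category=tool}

Negative, Negative

The rule appears to be: category is toy.
{rating=3, price=12, category=tool} → category is tool → Negative. {rating=4, price=3, category=tool} → category is tool → Negative.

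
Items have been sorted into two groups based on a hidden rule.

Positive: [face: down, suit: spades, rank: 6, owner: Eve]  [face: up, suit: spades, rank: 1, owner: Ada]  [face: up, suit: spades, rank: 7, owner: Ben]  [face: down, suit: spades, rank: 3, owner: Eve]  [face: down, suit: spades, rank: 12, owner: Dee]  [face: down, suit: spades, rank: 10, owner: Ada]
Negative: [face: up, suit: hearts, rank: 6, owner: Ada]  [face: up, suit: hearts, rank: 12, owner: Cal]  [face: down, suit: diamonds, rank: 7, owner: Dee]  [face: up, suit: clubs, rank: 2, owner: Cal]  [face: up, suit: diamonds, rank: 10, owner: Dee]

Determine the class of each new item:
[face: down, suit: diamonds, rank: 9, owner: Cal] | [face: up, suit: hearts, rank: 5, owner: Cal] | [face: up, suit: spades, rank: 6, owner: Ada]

Negative, Negative, Positive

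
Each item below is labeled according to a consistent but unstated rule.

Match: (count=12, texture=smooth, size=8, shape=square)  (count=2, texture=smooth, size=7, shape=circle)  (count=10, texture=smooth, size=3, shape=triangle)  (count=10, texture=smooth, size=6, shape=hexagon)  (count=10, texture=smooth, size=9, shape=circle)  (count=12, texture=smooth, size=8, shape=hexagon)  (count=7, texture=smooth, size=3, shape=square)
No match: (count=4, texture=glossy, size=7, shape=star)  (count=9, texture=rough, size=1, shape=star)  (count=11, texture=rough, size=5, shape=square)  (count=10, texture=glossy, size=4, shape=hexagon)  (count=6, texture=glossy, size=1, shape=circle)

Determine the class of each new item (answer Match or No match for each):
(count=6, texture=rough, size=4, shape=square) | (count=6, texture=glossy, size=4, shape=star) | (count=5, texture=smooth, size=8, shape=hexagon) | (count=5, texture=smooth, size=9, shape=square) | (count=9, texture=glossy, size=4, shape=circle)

Looking at the examples, the only property every 'Match' case has and every 'No match' case lacks is: texture is smooth.
(count=6, texture=rough, size=4, shape=square): texture is rough, doesn't qualify → No match.
(count=6, texture=glossy, size=4, shape=star): texture is glossy, doesn't qualify → No match.
(count=5, texture=smooth, size=8, shape=hexagon): texture is smooth, qualifies → Match.
(count=5, texture=smooth, size=9, shape=square): texture is smooth, qualifies → Match.
(count=9, texture=glossy, size=4, shape=circle): texture is glossy, doesn't qualify → No match.

No match, No match, Match, Match, No match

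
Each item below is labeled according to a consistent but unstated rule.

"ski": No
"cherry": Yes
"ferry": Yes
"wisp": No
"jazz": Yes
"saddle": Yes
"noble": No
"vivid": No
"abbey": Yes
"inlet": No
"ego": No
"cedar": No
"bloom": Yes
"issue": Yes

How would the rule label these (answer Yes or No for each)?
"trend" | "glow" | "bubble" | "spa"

A rule that fits every label: has a double letter — true of each 'Yes' example, false of each 'No' one.

No, No, Yes, No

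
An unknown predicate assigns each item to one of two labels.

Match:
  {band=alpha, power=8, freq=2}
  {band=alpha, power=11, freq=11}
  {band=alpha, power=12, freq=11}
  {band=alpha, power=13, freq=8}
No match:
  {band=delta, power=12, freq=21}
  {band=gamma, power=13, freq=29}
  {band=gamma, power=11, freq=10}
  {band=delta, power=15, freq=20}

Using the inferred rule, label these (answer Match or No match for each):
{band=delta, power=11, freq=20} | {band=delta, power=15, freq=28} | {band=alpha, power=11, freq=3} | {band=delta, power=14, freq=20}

No match, No match, Match, No match

Rule: band is alpha. This holds for each 'Match' example and fails for each 'No match' one.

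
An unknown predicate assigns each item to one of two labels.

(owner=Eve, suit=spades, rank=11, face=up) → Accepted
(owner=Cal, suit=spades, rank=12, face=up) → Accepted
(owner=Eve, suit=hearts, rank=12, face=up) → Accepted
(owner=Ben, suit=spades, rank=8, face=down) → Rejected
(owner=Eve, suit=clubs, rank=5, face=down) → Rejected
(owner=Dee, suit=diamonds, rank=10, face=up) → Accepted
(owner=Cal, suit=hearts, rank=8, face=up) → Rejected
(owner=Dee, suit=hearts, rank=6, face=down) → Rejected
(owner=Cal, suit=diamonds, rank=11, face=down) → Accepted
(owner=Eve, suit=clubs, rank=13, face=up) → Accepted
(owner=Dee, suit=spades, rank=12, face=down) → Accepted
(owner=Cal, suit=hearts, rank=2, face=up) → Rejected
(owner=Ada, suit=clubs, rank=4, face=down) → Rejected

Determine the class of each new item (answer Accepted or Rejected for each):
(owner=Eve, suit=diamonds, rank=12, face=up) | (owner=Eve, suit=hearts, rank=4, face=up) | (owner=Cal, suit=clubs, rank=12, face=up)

'Accepted' ⟺ rank ≥ 10.
(owner=Eve, suit=diamonds, rank=12, face=up): Accepted (rank = 12).
(owner=Eve, suit=hearts, rank=4, face=up): Rejected (rank = 4).
(owner=Cal, suit=clubs, rank=12, face=up): Accepted (rank = 12).

Accepted, Rejected, Accepted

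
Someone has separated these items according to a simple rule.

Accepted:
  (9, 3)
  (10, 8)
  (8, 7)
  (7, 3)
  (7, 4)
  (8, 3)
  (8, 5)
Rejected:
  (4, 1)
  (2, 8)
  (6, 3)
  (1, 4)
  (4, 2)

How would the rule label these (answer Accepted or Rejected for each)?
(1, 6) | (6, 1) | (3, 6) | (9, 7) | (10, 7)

Rejected, Rejected, Rejected, Accepted, Accepted

The distinguishing property — first ≥ 7 — holds for all the 'Accepted' cases and none of the 'Rejected' cases.
Rejected: (1, 6), since first 1.
Rejected: (6, 1), since first 6.
Rejected: (3, 6), since first 3.
Accepted: (9, 7), since first 9.
Accepted: (10, 7), since first 10.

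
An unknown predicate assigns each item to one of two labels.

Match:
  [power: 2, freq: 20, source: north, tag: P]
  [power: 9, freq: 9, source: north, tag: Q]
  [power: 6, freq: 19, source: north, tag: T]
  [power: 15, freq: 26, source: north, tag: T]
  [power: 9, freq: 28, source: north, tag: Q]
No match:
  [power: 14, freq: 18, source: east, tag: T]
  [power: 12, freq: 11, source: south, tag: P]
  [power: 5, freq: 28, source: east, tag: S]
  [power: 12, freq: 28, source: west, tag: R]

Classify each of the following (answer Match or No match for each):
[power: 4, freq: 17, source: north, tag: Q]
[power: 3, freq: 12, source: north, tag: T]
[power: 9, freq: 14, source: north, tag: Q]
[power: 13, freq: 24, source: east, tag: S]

Match, Match, Match, No match

The rule appears to be: source is north.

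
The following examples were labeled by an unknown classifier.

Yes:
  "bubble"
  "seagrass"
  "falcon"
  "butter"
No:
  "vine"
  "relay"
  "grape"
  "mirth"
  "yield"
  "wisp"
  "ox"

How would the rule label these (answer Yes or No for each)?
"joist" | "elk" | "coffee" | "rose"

No, No, Yes, No

All 'Yes' examples share one property — length ≥ 6 — and every 'No' example lacks it.
"joist" — length 5, hence No.
"elk" — length 3, hence No.
"coffee" — length 6, hence Yes.
"rose" — length 4, hence No.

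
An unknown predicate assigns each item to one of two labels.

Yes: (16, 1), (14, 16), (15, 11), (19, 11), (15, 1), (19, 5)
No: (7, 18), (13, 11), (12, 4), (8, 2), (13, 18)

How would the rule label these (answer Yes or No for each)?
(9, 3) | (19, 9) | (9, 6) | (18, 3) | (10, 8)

'Yes' ⟺ first ≥ 14.
(9, 3) — first 9, hence No. (19, 9) — first 19, hence Yes. (9, 6) — first 9, hence No. (18, 3) — first 18, hence Yes. (10, 8) — first 10, hence No.

No, Yes, No, Yes, No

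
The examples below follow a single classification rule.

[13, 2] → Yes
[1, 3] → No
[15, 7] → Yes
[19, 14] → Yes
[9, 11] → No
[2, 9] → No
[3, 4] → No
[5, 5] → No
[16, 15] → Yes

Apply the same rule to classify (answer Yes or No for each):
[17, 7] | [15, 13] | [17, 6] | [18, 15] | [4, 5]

The rule appears to be: first > second.
[17, 7]: Yes (17 > 7). [15, 13]: Yes (15 > 13). [17, 6]: Yes (17 > 6). [18, 15]: Yes (18 > 15). [4, 5]: No (4 < 5).

Yes, Yes, Yes, Yes, No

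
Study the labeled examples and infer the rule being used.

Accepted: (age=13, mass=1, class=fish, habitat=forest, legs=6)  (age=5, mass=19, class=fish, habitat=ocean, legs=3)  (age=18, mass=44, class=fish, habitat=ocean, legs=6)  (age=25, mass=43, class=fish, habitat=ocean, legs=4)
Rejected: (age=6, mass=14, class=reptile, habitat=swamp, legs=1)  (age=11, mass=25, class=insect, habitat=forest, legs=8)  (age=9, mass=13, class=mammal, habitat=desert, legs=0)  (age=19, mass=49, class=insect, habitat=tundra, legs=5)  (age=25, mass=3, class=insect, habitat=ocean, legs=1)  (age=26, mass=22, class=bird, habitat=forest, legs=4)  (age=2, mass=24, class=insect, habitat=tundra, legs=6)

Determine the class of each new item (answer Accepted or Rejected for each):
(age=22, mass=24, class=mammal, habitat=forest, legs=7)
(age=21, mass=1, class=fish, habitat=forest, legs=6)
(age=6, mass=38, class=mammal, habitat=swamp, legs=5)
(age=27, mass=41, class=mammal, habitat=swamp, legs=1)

Rule: class is fish. This holds for each 'Accepted' example and fails for each 'Rejected' one.
Rejected: (age=22, mass=24, class=mammal, habitat=forest, legs=7), since class is mammal. Accepted: (age=21, mass=1, class=fish, habitat=forest, legs=6), since class is fish. Rejected: (age=6, mass=38, class=mammal, habitat=swamp, legs=5), since class is mammal. Rejected: (age=27, mass=41, class=mammal, habitat=swamp, legs=1), since class is mammal.

Rejected, Accepted, Rejected, Rejected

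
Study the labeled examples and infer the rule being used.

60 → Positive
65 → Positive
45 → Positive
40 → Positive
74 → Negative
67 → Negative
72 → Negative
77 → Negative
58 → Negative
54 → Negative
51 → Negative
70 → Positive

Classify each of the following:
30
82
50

Positive, Negative, Positive

A rule that fits every label: multiple of 5 — true of each 'Positive' example, false of each 'Negative' one.
30 — 30 = 5·6, hence Positive.
82 — 82 = 5·16 + 2, hence Negative.
50 — 50 = 5·10, hence Positive.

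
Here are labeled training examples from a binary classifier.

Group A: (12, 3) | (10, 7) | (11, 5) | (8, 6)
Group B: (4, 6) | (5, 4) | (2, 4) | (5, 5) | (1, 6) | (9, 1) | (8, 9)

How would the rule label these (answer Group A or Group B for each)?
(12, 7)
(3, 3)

Group A, Group B

The distinguishing property — first > second AND sum ≥ 14 — holds for all the 'Group A' cases and none of the 'Group B' cases.
(12, 7): 12 > 7, 12+7 = 19 — passes, so Group A. (3, 3): 3 = 3, 3+3 = 6 — doesn't qualify, so Group B.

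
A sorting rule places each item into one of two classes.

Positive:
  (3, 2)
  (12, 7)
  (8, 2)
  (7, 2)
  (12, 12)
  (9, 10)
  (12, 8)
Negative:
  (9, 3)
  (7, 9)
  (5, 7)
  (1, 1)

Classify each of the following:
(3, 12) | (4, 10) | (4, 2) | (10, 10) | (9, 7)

The distinguishing property — product is even — holds for all the 'Positive' cases and none of the 'Negative' cases.
Positive: (3, 12), since 3·12 = 36. Positive: (4, 10), since 4·10 = 40. Positive: (4, 2), since 4·2 = 8. Positive: (10, 10), since 10·10 = 100. Negative: (9, 7), since 9·7 = 63.

Positive, Positive, Positive, Positive, Negative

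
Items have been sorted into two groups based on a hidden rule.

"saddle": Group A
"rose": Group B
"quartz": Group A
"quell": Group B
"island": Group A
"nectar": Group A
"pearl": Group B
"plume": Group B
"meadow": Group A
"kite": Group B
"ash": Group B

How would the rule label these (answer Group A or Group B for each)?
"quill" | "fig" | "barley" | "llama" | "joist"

The pattern is that an item is 'Group A' exactly when: length 6.
"quill" → length 5 → Group B. "fig" → length 3 → Group B. "barley" → length 6 → Group A. "llama" → length 5 → Group B. "joist" → length 5 → Group B.

Group B, Group B, Group A, Group B, Group B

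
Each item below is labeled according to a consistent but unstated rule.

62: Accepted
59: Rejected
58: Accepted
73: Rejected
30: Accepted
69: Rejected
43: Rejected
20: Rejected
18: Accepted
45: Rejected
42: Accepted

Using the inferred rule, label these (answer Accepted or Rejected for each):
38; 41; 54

Accepted, Rejected, Accepted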